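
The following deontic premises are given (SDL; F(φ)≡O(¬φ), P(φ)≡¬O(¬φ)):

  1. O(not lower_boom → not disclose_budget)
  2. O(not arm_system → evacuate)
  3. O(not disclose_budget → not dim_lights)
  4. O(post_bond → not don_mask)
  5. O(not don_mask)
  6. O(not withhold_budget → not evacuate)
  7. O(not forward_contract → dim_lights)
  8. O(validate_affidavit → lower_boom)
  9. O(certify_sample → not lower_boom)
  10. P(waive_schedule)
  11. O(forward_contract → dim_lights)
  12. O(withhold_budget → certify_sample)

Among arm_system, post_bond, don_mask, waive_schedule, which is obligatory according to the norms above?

arm_system

Premises 7 and 11 are O(not forward_contract → dim_lights) and O(forward_contract → dim_lights); every ideal world satisfies not forward_contract or forward_contract, so in either case dim_lights holds — hence O(dim_lights).
Premise 3, O(not disclose_budget → not dim_lights), contraposes to O(dim_lights → disclose_budget); with O(dim_lights) we get O(disclose_budget).
Premise 1 is O(not lower_boom → not disclose_budget); contrapositively O(disclose_budget → lower_boom). Since O(disclose_budget) holds, K gives O(lower_boom).
Premise 9 is O(certify_sample → not lower_boom); contrapositively O(lower_boom → not certify_sample). Since O(lower_boom) holds, K gives O(not certify_sample).
Premise 12, O(withhold_budget → certify_sample), contraposes to O(not certify_sample → not withhold_budget); with O(not certify_sample) we get O(not withhold_budget).
Premise 6 is O(not withhold_budget → not evacuate); since O(not withhold_budget), deontic closure gives O(not evacuate).
The contrapositive of premise 2 (O(not arm_system → evacuate)) is O(not evacuate → arm_system), and O(not evacuate) is already established, so O(arm_system).
So O(arm_system) holds — arm_system is obligatory. None of the other listed options is made obligatory by any chain of premises.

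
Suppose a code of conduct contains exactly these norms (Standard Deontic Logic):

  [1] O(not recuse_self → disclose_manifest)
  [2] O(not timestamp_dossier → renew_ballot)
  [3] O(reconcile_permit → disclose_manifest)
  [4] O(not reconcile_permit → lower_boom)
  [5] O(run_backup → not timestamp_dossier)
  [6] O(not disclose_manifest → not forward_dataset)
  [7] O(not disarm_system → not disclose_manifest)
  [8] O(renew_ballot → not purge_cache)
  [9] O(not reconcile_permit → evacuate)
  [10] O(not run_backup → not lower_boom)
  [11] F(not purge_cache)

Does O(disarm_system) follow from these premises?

Yes

F(not purge_cache) at premise 11 means O(purge_cache).
Premise 8, O(renew_ballot → not purge_cache), contraposes to O(purge_cache → not renew_ballot); with O(purge_cache) we get O(not renew_ballot).
Premise 2 is O(not timestamp_dossier → renew_ballot); contrapositively O(not renew_ballot → timestamp_dossier). Since O(not renew_ballot) holds, K gives O(timestamp_dossier).
Premise 5, O(run_backup → not timestamp_dossier), contraposes to O(timestamp_dossier → not run_backup); with O(timestamp_dossier) we get O(not run_backup).
With premise 10, O(not run_backup → not lower_boom), the K-axiom yields O(not lower_boom).
Premise 4, O(not reconcile_permit → lower_boom), contraposes to O(not lower_boom → reconcile_permit); with O(not lower_boom) we get O(reconcile_permit).
Applying K to premise 3 (O(reconcile_permit → disclose_manifest)) and O(reconcile_permit) yields O(disclose_manifest).
The contrapositive of premise 7 (O(not disarm_system → not disclose_manifest)) is O(disclose_manifest → disarm_system), and O(disclose_manifest) is already established, so O(disarm_system).
Premises 1, 6, 9 do not contribute to this derivation.
So O(disarm_system) follows.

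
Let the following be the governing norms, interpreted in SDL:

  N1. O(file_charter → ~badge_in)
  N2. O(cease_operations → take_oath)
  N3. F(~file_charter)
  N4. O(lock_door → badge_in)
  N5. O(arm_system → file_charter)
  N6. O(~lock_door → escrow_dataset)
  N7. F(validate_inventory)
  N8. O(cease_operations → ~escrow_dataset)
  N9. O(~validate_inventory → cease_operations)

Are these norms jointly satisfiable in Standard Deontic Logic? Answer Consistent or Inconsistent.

Inconsistent

Premise 3 is F(~file_charter), i.e. O(file_charter).
Applying K to premise 1 (O(file_charter → ~badge_in)) and O(file_charter) yields O(~badge_in).
The contrapositive of premise 4 (O(lock_door → badge_in)) is O(~badge_in → ~lock_door), and O(~badge_in) is already established, so O(~lock_door).
Premise 6 is O(~lock_door → escrow_dataset); since O(~lock_door), deontic closure gives O(escrow_dataset).
The contrapositive of premise 8 (O(cease_operations → ~escrow_dataset)) is O(escrow_dataset → ~cease_operations), and O(escrow_dataset) is already established, so O(~cease_operations).
Premise 9 is O(~validate_inventory → cease_operations); contrapositively O(~cease_operations → validate_inventory). Since O(~cease_operations) holds, K gives O(validate_inventory).
But premise 7, F(validate_inventory), means O(~validate_inventory).
We now have both O(validate_inventory) and O(~validate_inventory) — validate_inventory is simultaneously obligatory and forbidden, violating the D-axiom.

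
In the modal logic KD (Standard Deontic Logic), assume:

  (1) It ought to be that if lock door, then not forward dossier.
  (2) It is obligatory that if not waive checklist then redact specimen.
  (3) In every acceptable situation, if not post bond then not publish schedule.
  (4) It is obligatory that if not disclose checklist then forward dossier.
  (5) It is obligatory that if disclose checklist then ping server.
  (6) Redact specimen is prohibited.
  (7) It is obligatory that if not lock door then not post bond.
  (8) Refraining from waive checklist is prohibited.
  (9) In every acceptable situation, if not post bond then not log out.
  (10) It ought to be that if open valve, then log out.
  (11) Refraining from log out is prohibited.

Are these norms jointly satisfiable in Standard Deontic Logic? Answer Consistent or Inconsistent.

Premise 2 is O(¬waive_checklist → redact_specimen), but O(¬waive_checklist) is not derivable from the premises, so it does not yield O(redact_specimen).
So O(redact_specimen) is not derivable, and the apparent clash with O(¬redact_specimen) does not arise.
A world satisfying every obligation exists (e.g. disclose_checklist=true, forward_dossier=false, lock_door=true, log_out=true, open_valve=false, ping_server=true, post_bond=true, publish_schedule=false, redact_specimen=false, waive_checklist=true); no atom is both obligatory and forbidden, so the set is consistent.

Consistent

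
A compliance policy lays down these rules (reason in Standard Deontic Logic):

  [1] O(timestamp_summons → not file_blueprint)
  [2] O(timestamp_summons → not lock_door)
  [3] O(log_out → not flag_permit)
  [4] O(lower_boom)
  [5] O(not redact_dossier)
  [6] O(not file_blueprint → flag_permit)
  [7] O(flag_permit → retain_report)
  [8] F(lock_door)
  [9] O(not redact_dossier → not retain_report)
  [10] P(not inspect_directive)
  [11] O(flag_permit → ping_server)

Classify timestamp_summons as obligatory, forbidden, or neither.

Forbidden

Premise 5 states O(not redact_dossier) outright.
Premise 9 is O(not redact_dossier → not retain_report); since O(not redact_dossier), deontic closure gives O(not retain_report).
Premise 7 is O(flag_permit → retain_report); contrapositively O(not retain_report → not flag_permit). Since O(not retain_report) holds, K gives O(not flag_permit).
The contrapositive of premise 6 (O(not file_blueprint → flag_permit)) is O(not flag_permit → file_blueprint), and O(not flag_permit) is already established, so O(file_blueprint).
Premise 1 is O(timestamp_summons → not file_blueprint); contrapositively O(file_blueprint → not timestamp_summons). Since O(file_blueprint) holds, K gives O(not timestamp_summons).
Premises 2, 3, 4, 8, 10, 11 do not contribute to this derivation.
Thus O(not timestamp_summons), which is F(timestamp_summons): timestamp_summons is forbidden.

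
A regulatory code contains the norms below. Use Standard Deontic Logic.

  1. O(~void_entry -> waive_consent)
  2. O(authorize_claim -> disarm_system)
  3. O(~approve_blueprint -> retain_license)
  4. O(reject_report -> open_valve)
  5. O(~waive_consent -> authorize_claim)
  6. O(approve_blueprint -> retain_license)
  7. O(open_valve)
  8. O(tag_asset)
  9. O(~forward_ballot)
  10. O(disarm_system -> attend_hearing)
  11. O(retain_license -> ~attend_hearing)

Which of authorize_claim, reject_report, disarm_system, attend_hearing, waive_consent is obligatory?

waive_consent

Premises 6 and 3 cover both cases: O(approve_blueprint -> retain_license) and O(~approve_blueprint -> retain_license). Since approve_blueprint ∨ ~approve_blueprint is a tautology, O(retain_license) follows.
Premise 11 is O(retain_license -> ~attend_hearing); since O(retain_license), deontic closure gives O(~attend_hearing).
The contrapositive of premise 10 (O(disarm_system -> attend_hearing)) is O(~attend_hearing -> ~disarm_system), and O(~attend_hearing) is already established, so O(~disarm_system).
The contrapositive of premise 2 (O(authorize_claim -> disarm_system)) is O(~disarm_system -> ~authorize_claim), and O(~disarm_system) is already established, so O(~authorize_claim).
Premise 5 is O(~waive_consent -> authorize_claim); contrapositively O(~authorize_claim -> waive_consent). Since O(~authorize_claim) holds, K gives O(waive_consent).
So O(waive_consent) holds — waive_consent is obligatory. None of the other listed options is made obligatory by any chain of premises.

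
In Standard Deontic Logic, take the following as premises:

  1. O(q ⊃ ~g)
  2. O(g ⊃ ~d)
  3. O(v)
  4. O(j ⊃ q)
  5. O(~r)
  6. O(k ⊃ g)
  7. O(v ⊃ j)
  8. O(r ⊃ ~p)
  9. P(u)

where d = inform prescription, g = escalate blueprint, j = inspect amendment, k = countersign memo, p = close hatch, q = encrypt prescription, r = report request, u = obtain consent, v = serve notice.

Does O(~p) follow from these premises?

No

Premise 8 is O(r ⊃ ~p), but O(r) is not derivable from the premises, so it does not yield O(~p).
No other premise forces O(~p). An ideal world satisfying every premise can still have ~p false, so O(~p) is not derivable.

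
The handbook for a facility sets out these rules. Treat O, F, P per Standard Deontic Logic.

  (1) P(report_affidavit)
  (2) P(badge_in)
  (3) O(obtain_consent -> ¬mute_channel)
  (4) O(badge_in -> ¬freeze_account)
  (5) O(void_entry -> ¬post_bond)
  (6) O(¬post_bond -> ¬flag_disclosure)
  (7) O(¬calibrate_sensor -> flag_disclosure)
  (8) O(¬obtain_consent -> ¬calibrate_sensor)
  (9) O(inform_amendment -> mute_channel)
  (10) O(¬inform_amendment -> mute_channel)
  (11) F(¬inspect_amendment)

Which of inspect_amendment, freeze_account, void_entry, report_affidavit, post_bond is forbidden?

Premises 9 and 10 cover both cases: O(inform_amendment -> mute_channel) and O(¬inform_amendment -> mute_channel). Since inform_amendment ∨ ¬inform_amendment is a tautology, O(mute_channel) follows.
Premise 3, O(obtain_consent -> ¬mute_channel), contraposes to O(mute_channel -> ¬obtain_consent); with O(mute_channel) we get O(¬obtain_consent).
With premise 8, O(¬obtain_consent -> ¬calibrate_sensor), the K-axiom yields O(¬calibrate_sensor).
Premise 7 is O(¬calibrate_sensor -> flag_disclosure); since O(¬calibrate_sensor), deontic closure gives O(flag_disclosure).
Premise 6, O(¬post_bond -> ¬flag_disclosure), contraposes to O(flag_disclosure -> post_bond); with O(flag_disclosure) we get O(post_bond).
The contrapositive of premise 5 (O(void_entry -> ¬post_bond)) is O(post_bond -> ¬void_entry), and O(post_bond) is already established, so O(¬void_entry).
So O(¬void_entry) holds, i.e. void_entry is forbidden. None of the other listed options is forbidden under the premises.

void_entry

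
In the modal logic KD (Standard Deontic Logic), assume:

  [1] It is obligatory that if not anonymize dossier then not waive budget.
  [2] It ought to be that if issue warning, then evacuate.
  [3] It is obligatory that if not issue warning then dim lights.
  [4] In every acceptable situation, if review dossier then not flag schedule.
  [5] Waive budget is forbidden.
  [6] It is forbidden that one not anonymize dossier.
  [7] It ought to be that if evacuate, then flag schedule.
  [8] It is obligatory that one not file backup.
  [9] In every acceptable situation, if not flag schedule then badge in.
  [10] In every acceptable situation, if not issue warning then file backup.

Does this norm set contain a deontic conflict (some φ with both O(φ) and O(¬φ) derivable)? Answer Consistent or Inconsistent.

Consistent

Premise 1 is O(¬anonymize_dossier → ¬waive_budget); even if O(¬waive_budget) held, inferring O(¬anonymize_dossier) would be affirming the consequent — invalid.
So O(¬anonymize_dossier) is not derivable, and the apparent clash with O(anonymize_dossier) does not arise.
A world satisfying every obligation exists (e.g. anonymize_dossier=true, badge_in=false, dim_lights=false, evacuate=true, file_backup=false, flag_schedule=true, issue_warning=true, review_dossier=false, waive_budget=false); no atom is both obligatory and forbidden, so the set is consistent.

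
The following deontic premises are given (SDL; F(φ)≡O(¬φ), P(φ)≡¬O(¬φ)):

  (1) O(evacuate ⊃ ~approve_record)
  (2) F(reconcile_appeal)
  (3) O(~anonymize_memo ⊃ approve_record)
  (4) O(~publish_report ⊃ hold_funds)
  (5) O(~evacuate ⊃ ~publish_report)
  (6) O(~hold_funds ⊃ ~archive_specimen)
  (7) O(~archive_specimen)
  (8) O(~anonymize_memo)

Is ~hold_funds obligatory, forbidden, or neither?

Premise 8 gives O(~anonymize_memo).
Premise 3 is O(~anonymize_memo ⊃ approve_record); since O(~anonymize_memo), deontic closure gives O(approve_record).
Premise 1, O(evacuate ⊃ ~approve_record), contraposes to O(approve_record ⊃ ~evacuate); with O(approve_record) we get O(~evacuate).
From O(~evacuate) and premise 5, O(~evacuate ⊃ ~publish_report), we obtain O(~publish_report).
With premise 4, O(~publish_report ⊃ hold_funds), the K-axiom yields O(hold_funds).
Premises 2, 6, 7 do not contribute to this derivation.
Thus O(hold_funds), which is F(~hold_funds): ~hold_funds is forbidden.

Forbidden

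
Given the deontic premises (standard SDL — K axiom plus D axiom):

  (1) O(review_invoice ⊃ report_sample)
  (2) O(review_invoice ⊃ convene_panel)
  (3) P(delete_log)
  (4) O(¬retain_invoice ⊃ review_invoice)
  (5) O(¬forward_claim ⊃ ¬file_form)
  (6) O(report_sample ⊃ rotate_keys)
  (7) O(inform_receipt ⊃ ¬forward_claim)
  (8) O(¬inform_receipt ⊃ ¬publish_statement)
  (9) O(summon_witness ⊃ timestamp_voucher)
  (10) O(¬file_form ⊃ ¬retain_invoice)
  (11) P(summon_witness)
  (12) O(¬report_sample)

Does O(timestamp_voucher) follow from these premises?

No

Premise 9 is O(summon_witness ⊃ timestamp_voucher), but O(summon_witness) is not derivable from the premises (the permission P(summon_witness) asserts only ¬O(¬summon_witness), not O(summon_witness)), so it does not yield O(timestamp_voucher).
No other premise forces O(timestamp_voucher). An ideal world satisfying every premise can still have timestamp_voucher false, so O(timestamp_voucher) is not derivable.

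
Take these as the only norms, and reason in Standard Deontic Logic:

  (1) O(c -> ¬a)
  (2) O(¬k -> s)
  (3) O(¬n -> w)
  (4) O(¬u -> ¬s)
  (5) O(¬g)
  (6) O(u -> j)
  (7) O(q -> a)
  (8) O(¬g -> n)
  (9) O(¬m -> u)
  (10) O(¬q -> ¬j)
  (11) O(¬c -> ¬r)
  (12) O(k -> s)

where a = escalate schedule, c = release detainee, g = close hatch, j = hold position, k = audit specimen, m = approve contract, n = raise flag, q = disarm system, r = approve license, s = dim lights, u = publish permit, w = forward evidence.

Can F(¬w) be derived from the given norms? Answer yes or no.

Premise 3 is O(¬n -> w), but O(¬n) is not derivable from the premises, so it does not yield O(w).
No other premise forces O(w). An ideal world satisfying every premise can still have ¬w true, so F(¬w) is not derivable.

No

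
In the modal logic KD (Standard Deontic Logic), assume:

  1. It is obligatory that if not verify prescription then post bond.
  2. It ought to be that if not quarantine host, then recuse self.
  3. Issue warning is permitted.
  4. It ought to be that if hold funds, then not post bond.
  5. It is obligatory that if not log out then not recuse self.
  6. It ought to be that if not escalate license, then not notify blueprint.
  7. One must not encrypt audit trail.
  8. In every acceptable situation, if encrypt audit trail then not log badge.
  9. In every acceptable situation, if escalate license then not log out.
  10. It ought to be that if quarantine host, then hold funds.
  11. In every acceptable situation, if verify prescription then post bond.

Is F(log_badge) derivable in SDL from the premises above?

Premise 8 is O(encrypt_audit_trail → ¬log_badge), but O(encrypt_audit_trail) is not derivable from the premises, so it does not yield O(¬log_badge).
No other premise forces O(¬log_badge). An ideal world satisfying every premise can still have log_badge true, so F(log_badge) is not derivable.

No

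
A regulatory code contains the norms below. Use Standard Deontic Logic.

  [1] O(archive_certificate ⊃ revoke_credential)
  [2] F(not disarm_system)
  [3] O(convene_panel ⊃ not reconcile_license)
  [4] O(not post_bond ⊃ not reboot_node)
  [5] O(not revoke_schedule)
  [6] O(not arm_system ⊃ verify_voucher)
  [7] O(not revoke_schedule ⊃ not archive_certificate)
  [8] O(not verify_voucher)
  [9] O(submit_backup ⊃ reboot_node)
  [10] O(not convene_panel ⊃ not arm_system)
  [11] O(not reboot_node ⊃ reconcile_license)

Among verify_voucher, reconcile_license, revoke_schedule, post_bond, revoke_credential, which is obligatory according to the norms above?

post_bond

Premise 8 states O(not verify_voucher) outright.
The contrapositive of premise 6 (O(not arm_system ⊃ verify_voucher)) is O(not verify_voucher ⊃ arm_system), and O(not verify_voucher) is already established, so O(arm_system).
The contrapositive of premise 10 (O(not convene_panel ⊃ not arm_system)) is O(arm_system ⊃ convene_panel), and O(arm_system) is already established, so O(convene_panel).
Premise 3 is O(convene_panel ⊃ not reconcile_license); since O(convene_panel), deontic closure gives O(not reconcile_license).
The contrapositive of premise 11 (O(not reboot_node ⊃ reconcile_license)) is O(not reconcile_license ⊃ reboot_node), and O(not reconcile_license) is already established, so O(reboot_node).
Premise 4 is O(not post_bond ⊃ not reboot_node); contrapositively O(reboot_node ⊃ post_bond). Since O(reboot_node) holds, K gives O(post_bond).
So O(post_bond) holds — post_bond is obligatory. None of the other listed options is made obligatory by any chain of premises.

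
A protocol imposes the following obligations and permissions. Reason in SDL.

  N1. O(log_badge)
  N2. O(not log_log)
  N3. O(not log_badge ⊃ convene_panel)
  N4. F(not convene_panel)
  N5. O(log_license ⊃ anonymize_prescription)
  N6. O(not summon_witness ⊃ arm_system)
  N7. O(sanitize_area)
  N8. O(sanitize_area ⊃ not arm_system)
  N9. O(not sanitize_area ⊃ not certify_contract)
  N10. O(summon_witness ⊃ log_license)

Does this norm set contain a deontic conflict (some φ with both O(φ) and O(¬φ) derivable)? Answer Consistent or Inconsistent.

Consistent

Premise 3 is O(not log_badge ⊃ convene_panel); even if O(convene_panel) held, inferring O(not log_badge) would be affirming the consequent — invalid.
So O(not log_badge) is not derivable, and the apparent clash with O(log_badge) does not arise.
A world satisfying every obligation exists (e.g. anonymize_prescription=true, arm_system=false, certify_contract=false, convene_panel=true, log_badge=true, log_license=true, log_log=false, sanitize_area=true, summon_witness=true); no atom is both obligatory and forbidden, so the set is consistent.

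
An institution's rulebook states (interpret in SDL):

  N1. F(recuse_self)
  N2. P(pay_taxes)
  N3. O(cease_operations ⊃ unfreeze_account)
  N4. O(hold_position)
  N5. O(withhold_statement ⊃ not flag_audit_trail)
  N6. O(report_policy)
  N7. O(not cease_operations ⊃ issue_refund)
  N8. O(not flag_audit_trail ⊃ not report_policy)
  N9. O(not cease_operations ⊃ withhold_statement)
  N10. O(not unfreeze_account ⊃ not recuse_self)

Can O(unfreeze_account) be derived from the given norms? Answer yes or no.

Premise 6 states O(report_policy) outright.
Premise 8 is O(not flag_audit_trail ⊃ not report_policy); contrapositively O(report_policy ⊃ flag_audit_trail). Since O(report_policy) holds, K gives O(flag_audit_trail).
Premise 5 is O(withhold_statement ⊃ not flag_audit_trail); contrapositively O(flag_audit_trail ⊃ not withhold_statement). Since O(flag_audit_trail) holds, K gives O(not withhold_statement).
Premise 9, O(not cease_operations ⊃ withhold_statement), contraposes to O(not withhold_statement ⊃ cease_operations); with O(not withhold_statement) we get O(cease_operations).
Premise 3 is O(cease_operations ⊃ unfreeze_account); since O(cease_operations), deontic closure gives O(unfreeze_account).
Premises 1, 2, 4, 7, 10 do not contribute to this derivation.
So O(unfreeze_account) follows.

Yes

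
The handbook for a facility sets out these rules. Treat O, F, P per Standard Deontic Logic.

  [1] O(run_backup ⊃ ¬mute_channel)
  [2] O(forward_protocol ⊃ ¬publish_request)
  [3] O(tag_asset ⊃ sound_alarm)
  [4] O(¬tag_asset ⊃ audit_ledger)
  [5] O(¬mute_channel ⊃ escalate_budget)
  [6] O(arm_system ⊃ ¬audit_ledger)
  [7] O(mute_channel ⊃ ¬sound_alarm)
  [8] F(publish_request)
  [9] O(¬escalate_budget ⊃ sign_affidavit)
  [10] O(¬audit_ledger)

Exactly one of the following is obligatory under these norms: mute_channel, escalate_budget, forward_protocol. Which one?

From premise 10 we have O(¬audit_ledger).
Premise 4, O(¬tag_asset ⊃ audit_ledger), contraposes to O(¬audit_ledger ⊃ tag_asset); with O(¬audit_ledger) we get O(tag_asset).
Premise 3 is O(tag_asset ⊃ sound_alarm); since O(tag_asset), deontic closure gives O(sound_alarm).
Premise 7, O(mute_channel ⊃ ¬sound_alarm), contraposes to O(sound_alarm ⊃ ¬mute_channel); with O(sound_alarm) we get O(¬mute_channel).
With premise 5, O(¬mute_channel ⊃ escalate_budget), the K-axiom yields O(escalate_budget).
So O(escalate_budget) holds — escalate_budget is obligatory. None of the other listed options is made obligatory by any chain of premises.

escalate_budget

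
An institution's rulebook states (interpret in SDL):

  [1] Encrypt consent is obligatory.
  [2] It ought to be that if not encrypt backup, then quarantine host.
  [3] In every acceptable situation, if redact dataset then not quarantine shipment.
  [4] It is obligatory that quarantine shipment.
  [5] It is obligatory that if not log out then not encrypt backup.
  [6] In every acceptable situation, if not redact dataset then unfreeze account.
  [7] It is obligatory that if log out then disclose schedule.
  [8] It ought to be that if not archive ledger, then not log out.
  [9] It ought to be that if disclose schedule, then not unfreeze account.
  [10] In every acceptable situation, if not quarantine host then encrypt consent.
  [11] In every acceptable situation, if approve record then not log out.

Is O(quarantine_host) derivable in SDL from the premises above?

Yes

Premise 4 states O(quarantine_shipment) outright.
Premise 3 is O(redact_dataset → ¬quarantine_shipment); contrapositively O(quarantine_shipment → ¬redact_dataset). Since O(quarantine_shipment) holds, K gives O(¬redact_dataset).
Applying K to premise 6 (O(¬redact_dataset → unfreeze_account)) and O(¬redact_dataset) yields O(unfreeze_account).
The contrapositive of premise 9 (O(disclose_schedule → ¬unfreeze_account)) is O(unfreeze_account → ¬disclose_schedule), and O(unfreeze_account) is already established, so O(¬disclose_schedule).
Premise 7 is O(log_out → disclose_schedule); contrapositively O(¬disclose_schedule → ¬log_out). Since O(¬disclose_schedule) holds, K gives O(¬log_out).
Applying K to premise 5 (O(¬log_out → ¬encrypt_backup)) and O(¬log_out) yields O(¬encrypt_backup).
Applying K to premise 2 (O(¬encrypt_backup → quarantine_host)) and O(¬encrypt_backup) yields O(quarantine_host).
Premises 1, 8, 10, 11 do not contribute to this derivation.
So O(quarantine_host) follows.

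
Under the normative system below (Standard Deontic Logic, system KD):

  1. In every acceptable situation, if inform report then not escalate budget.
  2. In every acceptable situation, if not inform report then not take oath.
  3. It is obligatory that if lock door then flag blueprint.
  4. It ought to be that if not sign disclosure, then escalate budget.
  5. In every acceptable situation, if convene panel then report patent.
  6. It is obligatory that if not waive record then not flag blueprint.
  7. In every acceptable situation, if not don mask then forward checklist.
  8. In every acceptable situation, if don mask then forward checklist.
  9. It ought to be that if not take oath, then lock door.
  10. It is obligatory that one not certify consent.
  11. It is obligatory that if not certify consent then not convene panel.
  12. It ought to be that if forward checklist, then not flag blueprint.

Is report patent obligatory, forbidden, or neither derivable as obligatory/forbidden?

Premise 5 is O(convene_panel → report_patent), but O(convene_panel) is not derivable from the premises, so it does not yield O(report_patent).
No premise or chain of K-axiom applications forces O(report_patent), and none forces O(¬report_patent). So report_patent is neither obligatory nor forbidden under these norms.

Neither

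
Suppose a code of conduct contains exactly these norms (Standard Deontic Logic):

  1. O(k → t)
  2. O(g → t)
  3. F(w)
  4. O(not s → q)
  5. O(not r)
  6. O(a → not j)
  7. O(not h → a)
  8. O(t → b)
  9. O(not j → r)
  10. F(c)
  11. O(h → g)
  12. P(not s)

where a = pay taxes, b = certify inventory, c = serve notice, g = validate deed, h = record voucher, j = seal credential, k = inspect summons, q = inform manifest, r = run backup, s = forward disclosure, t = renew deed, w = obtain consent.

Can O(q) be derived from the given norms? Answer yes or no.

No

Premise 4 is O(not s → q), but O(not s) is not derivable from the premises (the permission P(not s) asserts only not O(s), not O(not s)), so it does not yield O(q).
No other premise forces O(q). An ideal world satisfying every premise can still have q false, so O(q) is not derivable.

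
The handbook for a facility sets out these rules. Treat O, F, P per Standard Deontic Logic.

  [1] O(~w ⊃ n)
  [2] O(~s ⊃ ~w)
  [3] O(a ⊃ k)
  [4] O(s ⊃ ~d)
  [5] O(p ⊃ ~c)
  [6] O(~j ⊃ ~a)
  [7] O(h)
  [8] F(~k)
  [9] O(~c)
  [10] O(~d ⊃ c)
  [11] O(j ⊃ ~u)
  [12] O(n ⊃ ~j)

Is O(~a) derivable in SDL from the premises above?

Yes

Premise 9 gives O(~c).
The contrapositive of premise 10 (O(~d ⊃ c)) is O(~c ⊃ d), and O(~c) is already established, so O(d).
Premise 4, O(s ⊃ ~d), contraposes to O(d ⊃ ~s); with O(d) we get O(~s).
With premise 2, O(~s ⊃ ~w), the K-axiom yields O(~w).
Applying K to premise 1 (O(~w ⊃ n)) and O(~w) yields O(n).
Applying K to premise 12 (O(n ⊃ ~j)) and O(n) yields O(~j).
Applying K to premise 6 (O(~j ⊃ ~a)) and O(~j) yields O(~a).
Premises 3, 5, 7, 8, 11 do not contribute to this derivation.
So O(~a) follows.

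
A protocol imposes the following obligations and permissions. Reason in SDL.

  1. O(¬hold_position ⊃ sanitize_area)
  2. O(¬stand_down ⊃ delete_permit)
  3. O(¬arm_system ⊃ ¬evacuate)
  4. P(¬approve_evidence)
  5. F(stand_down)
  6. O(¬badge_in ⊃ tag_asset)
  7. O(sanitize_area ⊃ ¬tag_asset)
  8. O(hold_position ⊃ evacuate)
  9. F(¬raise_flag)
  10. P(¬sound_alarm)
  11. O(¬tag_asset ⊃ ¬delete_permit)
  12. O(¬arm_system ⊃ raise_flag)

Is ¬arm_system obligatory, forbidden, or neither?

Premise 5, F(stand_down), is equivalent to O(¬stand_down).
With premise 2, O(¬stand_down ⊃ delete_permit), the K-axiom yields O(delete_permit).
Premise 11 is O(¬tag_asset ⊃ ¬delete_permit); contrapositively O(delete_permit ⊃ tag_asset). Since O(delete_permit) holds, K gives O(tag_asset).
Premise 7, O(sanitize_area ⊃ ¬tag_asset), contraposes to O(tag_asset ⊃ ¬sanitize_area); with O(tag_asset) we get O(¬sanitize_area).
Premise 1, O(¬hold_position ⊃ sanitize_area), contraposes to O(¬sanitize_area ⊃ hold_position); with O(¬sanitize_area) we get O(hold_position).
From O(hold_position) and premise 8, O(hold_position ⊃ evacuate), we obtain O(evacuate).
The contrapositive of premise 3 (O(¬arm_system ⊃ ¬evacuate)) is O(evacuate ⊃ arm_system), and O(evacuate) is already established, so O(arm_system).
Premises 4, 6, 9, 10, 12 do not contribute to this derivation.
Thus O(arm_system), which is F(¬arm_system): ¬arm_system is forbidden.

Forbidden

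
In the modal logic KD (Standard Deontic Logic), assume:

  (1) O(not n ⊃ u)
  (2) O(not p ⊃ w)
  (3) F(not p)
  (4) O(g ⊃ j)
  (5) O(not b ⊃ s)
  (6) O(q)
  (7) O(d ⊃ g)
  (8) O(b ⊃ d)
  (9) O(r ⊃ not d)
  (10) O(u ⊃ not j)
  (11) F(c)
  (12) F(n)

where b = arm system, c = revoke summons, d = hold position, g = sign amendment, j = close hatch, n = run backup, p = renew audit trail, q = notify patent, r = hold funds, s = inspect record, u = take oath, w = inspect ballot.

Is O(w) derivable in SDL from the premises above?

No

Premise 2 is O(not p ⊃ w), but O(not p) is not derivable from the premises, so it does not yield O(w).
No other premise forces O(w). An ideal world satisfying every premise can still have w false, so O(w) is not derivable.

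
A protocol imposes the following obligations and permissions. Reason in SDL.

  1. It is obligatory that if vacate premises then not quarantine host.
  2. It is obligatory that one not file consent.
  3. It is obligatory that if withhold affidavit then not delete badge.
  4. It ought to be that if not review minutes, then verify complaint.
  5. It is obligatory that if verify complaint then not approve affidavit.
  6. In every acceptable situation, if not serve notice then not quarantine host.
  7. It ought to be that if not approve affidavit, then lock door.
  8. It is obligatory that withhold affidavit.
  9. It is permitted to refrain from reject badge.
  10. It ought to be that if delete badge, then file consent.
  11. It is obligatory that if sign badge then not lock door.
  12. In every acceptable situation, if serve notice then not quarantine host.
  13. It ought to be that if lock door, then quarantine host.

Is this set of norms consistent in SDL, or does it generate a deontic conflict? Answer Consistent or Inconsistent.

Premise 10 is O(delete_badge → file_consent), but O(delete_badge) is not derivable from the premises, so it does not yield O(file_consent).
So O(file_consent) is not derivable, and the apparent clash with O(¬file_consent) does not arise.
A world satisfying every obligation exists (e.g. approve_affidavit=true, delete_badge=false, file_consent=false, lock_door=false, quarantine_host=false, reject_badge=false, review_minutes=true, serve_notice=false, sign_badge=false, vacate_premises=false, verify_complaint=false, withhold_affidavit=true); no atom is both obligatory and forbidden, so the set is consistent.

Consistent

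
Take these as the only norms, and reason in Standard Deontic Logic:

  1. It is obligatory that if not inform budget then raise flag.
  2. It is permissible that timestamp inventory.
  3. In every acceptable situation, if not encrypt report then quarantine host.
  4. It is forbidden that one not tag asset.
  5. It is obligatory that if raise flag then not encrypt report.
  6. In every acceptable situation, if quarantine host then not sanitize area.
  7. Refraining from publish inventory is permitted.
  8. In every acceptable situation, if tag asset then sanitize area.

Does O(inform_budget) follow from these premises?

Premise 4, F(¬tag_asset), is equivalent to O(tag_asset).
From O(tag_asset) and premise 8, O(tag_asset → sanitize_area), we obtain O(sanitize_area).
Premise 6 is O(quarantine_host → ¬sanitize_area); contrapositively O(sanitize_area → ¬quarantine_host). Since O(sanitize_area) holds, K gives O(¬quarantine_host).
The contrapositive of premise 3 (O(¬encrypt_report → quarantine_host)) is O(¬quarantine_host → encrypt_report), and O(¬quarantine_host) is already established, so O(encrypt_report).
Premise 5 is O(raise_flag → ¬encrypt_report); contrapositively O(encrypt_report → ¬raise_flag). Since O(encrypt_report) holds, K gives O(¬raise_flag).
The contrapositive of premise 1 (O(¬inform_budget → raise_flag)) is O(¬raise_flag → inform_budget), and O(¬raise_flag) is already established, so O(inform_budget).
Premises 2, 7 do not contribute to this derivation.
So O(inform_budget) follows.

Yes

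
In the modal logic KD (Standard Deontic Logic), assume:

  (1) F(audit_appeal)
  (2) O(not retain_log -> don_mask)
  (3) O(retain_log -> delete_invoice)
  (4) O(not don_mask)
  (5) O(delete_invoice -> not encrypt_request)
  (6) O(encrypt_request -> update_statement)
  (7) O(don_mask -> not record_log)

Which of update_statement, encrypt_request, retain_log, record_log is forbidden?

From premise 4 we have O(not don_mask).
Premise 2 is O(not retain_log -> don_mask); contrapositively O(not don_mask -> retain_log). Since O(not don_mask) holds, K gives O(retain_log).
From O(retain_log) and premise 3, O(retain_log -> delete_invoice), we obtain O(delete_invoice).
From O(delete_invoice) and premise 5, O(delete_invoice -> not encrypt_request), we obtain O(not encrypt_request).
So O(not encrypt_request) holds, i.e. encrypt_request is forbidden. None of the other listed options is forbidden under the premises.

encrypt_request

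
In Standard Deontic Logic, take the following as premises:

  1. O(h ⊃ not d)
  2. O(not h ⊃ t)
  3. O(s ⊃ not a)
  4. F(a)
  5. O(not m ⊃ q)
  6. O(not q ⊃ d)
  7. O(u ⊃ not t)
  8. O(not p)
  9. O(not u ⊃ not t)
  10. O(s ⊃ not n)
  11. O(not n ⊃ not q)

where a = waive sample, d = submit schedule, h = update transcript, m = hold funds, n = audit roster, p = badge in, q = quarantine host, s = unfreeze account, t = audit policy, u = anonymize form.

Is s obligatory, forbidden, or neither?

Forbidden

By case analysis on u: premise 7 gives O(u ⊃ not t) and premise 9 gives O(not u ⊃ not t), so O(not t) either way.
The contrapositive of premise 2 (O(not h ⊃ t)) is O(not t ⊃ h), and O(not t) is already established, so O(h).
With premise 1, O(h ⊃ not d), the K-axiom yields O(not d).
The contrapositive of premise 6 (O(not q ⊃ d)) is O(not d ⊃ q), and O(not d) is already established, so O(q).
Premise 11 is O(not n ⊃ not q); contrapositively O(q ⊃ n). Since O(q) holds, K gives O(n).
Premise 10 is O(s ⊃ not n); contrapositively O(n ⊃ not s). Since O(n) holds, K gives O(not s).
Premises 3, 4, 5, 8 do not contribute to this derivation.
Thus O(not s), which is F(s): s is forbidden.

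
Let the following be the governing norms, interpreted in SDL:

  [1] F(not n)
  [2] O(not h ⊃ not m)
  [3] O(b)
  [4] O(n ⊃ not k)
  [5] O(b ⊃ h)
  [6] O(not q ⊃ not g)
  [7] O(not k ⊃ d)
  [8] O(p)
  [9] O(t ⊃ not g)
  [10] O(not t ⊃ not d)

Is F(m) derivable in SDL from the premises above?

No

Premise 2 is O(not h ⊃ not m), but O(not h) is not derivable from the premises, so it does not yield O(not m).
No other premise forces O(not m). An ideal world satisfying every premise can still have m true, so F(m) is not derivable.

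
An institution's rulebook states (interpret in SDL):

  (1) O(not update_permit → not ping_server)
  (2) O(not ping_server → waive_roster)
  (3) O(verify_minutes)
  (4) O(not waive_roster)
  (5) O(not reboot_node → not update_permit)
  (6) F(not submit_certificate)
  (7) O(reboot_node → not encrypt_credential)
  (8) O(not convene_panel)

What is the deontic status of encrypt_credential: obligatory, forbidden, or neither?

Premise 4 states O(not waive_roster) outright.
Premise 2, O(not ping_server → waive_roster), contraposes to O(not waive_roster → ping_server); with O(not waive_roster) we get O(ping_server).
Premise 1 is O(not update_permit → not ping_server); contrapositively O(ping_server → update_permit). Since O(ping_server) holds, K gives O(update_permit).
Premise 5, O(not reboot_node → not update_permit), contraposes to O(update_permit → reboot_node); with O(update_permit) we get O(reboot_node).
Applying K to premise 7 (O(reboot_node → not encrypt_credential)) and O(reboot_node) yields O(not encrypt_credential).
Premises 3, 6, 8 do not contribute to this derivation.
Thus O(not encrypt_credential), which is F(encrypt_credential): encrypt_credential is forbidden.

Forbidden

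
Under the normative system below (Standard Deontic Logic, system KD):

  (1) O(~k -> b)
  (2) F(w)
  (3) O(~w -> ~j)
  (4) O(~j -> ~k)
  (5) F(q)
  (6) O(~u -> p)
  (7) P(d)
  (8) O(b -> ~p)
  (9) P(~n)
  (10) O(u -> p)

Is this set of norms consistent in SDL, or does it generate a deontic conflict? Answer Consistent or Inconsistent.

Inconsistent

Premises 6 and 10 cover both cases: O(~u -> p) and O(u -> p). Since ~u ∨ u is a tautology, O(p) follows.
Premise 8 is O(b -> ~p); contrapositively O(p -> ~b). Since O(p) holds, K gives O(~b).
Premise 1 is O(~k -> b); contrapositively O(~b -> k). Since O(~b) holds, K gives O(k).
Premise 4 is O(~j -> ~k); contrapositively O(k -> j). Since O(k) holds, K gives O(j).
The contrapositive of premise 3 (O(~w -> ~j)) is O(j -> w), and O(j) is already established, so O(w).
However, F(w) at premise 2 amounts to O(~w).
We now have both O(w) and O(~w) — w is simultaneously obligatory and forbidden, violating the D-axiom.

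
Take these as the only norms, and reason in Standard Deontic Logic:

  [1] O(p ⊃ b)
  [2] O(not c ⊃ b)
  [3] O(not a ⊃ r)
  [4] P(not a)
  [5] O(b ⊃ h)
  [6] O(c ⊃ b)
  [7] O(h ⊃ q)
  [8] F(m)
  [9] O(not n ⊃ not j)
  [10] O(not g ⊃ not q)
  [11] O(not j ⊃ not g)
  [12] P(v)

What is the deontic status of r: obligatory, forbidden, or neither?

Premise 3 is O(not a ⊃ r), but O(not a) is not derivable from the premises (the permission P(not a) asserts only not O(a), not O(not a)), so it does not yield O(r).
No premise or chain of K-axiom applications forces O(r), and none forces O(not r). So r is neither obligatory nor forbidden under these norms.

Neither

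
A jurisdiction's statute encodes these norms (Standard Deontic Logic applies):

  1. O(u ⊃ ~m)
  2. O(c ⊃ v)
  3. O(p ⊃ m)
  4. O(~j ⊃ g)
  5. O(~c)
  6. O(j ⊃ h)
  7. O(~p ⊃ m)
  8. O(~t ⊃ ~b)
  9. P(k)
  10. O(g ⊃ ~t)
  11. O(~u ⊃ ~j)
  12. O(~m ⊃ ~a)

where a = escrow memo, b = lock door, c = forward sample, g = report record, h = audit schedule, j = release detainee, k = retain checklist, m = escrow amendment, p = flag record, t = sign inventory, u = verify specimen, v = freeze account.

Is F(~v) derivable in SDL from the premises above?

Premise 2 is O(c ⊃ v), but O(c) is not derivable from the premises, so it does not yield O(v).
No other premise forces O(v). An ideal world satisfying every premise can still have ~v true, so F(~v) is not derivable.

No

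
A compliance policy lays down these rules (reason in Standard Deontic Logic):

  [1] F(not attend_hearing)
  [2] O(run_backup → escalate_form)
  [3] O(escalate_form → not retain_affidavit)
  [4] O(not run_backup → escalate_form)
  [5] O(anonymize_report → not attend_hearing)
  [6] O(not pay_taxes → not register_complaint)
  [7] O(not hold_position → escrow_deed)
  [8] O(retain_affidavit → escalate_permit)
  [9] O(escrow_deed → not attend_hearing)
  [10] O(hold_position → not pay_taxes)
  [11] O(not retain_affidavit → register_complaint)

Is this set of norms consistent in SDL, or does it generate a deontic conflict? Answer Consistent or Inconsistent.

Inconsistent

By case analysis on run_backup: premise 2 gives O(run_backup → escalate_form) and premise 4 gives O(not run_backup → escalate_form), so O(escalate_form) either way.
With premise 3, O(escalate_form → not retain_affidavit), the K-axiom yields O(not retain_affidavit).
Applying K to premise 11 (O(not retain_affidavit → register_complaint)) and O(not retain_affidavit) yields O(register_complaint).
Premise 6, O(not pay_taxes → not register_complaint), contraposes to O(register_complaint → pay_taxes); with O(register_complaint) we get O(pay_taxes).
The contrapositive of premise 10 (O(hold_position → not pay_taxes)) is O(pay_taxes → not hold_position), and O(pay_taxes) is already established, so O(not hold_position).
From O(not hold_position) and premise 7, O(not hold_position → escrow_deed), we obtain O(escrow_deed).
Applying K to premise 9 (O(escrow_deed → not attend_hearing)) and O(escrow_deed) yields O(not attend_hearing).
Yet premise 1 is F(not attend_hearing), i.e. O(attend_hearing).
We now have both O(not attend_hearing) and O(attend_hearing) — attend_hearing is simultaneously obligatory and forbidden, violating the D-axiom.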